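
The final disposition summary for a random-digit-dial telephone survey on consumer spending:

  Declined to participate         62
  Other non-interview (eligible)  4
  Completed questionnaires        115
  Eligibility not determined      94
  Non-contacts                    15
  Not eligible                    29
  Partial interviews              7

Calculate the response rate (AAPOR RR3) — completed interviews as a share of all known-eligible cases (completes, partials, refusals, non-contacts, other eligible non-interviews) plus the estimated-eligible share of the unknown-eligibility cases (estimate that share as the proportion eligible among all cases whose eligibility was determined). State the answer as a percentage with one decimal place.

40.3%

Top = 115
Known eligible = 115 + 7 + 62 + 15 + 4 = 203
e = 203 / (203 + 29) = 203 / 232 = 0.8750
Estimated eligible among unknowns = 0.8750 × 94 = 82.25
Denom = 203 + 82.25 = 285.25
RR3 = 115 / 285.25 = 0.4032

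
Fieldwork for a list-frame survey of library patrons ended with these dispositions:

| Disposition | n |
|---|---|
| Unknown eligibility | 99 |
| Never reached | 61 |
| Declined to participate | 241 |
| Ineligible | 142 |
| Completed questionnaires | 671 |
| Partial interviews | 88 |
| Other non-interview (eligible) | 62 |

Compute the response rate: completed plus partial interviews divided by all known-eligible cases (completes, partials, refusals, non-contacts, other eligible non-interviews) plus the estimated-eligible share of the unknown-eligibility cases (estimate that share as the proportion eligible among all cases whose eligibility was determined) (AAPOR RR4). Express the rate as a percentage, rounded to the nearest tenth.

Num → 671 + 88 = 759
Eligible (known) → 671 + 88 + 241 + 61 + 62 = 1123
e = 1123 / (1123 + 142) = 1123 / 1265 = 0.8877
e × U → 0.8877 × 99 = 87.88
Denominator → 1123 + 87.88 = 1210.88
RR4 = 759 / 1210.88 = 0.6268

62.7%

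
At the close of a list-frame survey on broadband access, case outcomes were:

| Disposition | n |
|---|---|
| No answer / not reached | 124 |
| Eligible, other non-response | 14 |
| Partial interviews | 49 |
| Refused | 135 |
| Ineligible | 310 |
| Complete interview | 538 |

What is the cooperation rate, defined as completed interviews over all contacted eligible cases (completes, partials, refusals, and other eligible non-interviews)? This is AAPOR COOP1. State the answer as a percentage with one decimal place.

73.1%

Top: 538
Base: 538 + 49 + 135 + 14 = 736
COOP1 = 538 / 736 = 0.7310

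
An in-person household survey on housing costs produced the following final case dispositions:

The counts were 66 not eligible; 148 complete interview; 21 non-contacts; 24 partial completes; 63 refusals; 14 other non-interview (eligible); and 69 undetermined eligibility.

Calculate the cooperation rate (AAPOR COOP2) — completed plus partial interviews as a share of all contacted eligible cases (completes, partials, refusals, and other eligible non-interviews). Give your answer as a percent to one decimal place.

Numerator → 148 + 24 = 172
Denom → 148 + 24 + 63 + 14 = 249
COOP2 = 172 / 249 = 0.6908

69.1%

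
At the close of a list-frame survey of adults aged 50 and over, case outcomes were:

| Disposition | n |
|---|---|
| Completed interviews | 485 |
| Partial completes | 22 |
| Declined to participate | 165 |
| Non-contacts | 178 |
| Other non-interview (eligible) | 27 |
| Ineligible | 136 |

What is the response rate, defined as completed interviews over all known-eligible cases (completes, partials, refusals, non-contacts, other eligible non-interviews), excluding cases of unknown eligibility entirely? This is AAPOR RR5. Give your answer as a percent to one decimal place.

55.3%

Num → 485
Denominator → 485 + 22 + 165 + 178 + 27 = 877
RR5 = 485 / 877 = 0.5530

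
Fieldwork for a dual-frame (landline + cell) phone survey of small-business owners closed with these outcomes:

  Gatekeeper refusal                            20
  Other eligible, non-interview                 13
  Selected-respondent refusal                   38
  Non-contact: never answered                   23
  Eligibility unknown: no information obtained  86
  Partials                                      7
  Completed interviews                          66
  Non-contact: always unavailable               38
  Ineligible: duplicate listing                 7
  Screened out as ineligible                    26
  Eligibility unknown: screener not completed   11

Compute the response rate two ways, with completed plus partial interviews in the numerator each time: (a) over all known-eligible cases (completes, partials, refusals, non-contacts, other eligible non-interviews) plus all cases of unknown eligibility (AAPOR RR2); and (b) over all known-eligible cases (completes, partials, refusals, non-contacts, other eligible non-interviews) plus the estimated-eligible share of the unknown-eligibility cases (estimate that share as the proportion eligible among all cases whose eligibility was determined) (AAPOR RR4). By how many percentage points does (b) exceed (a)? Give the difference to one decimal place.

1.1

Refused = 20 + 38 = 58
Non-contacts = 23 + 38 = 61
Undetermined eligibility = 11 + 86 = 97
Ineligible = 26 + 7 = 33
Top: 66 + 7 = 73
Denominator: 66 + 7 + 58 + 61 + 13 + 97 = 302
RR2 = 73 / 302 = 0.2417
Eligible (known): 66 + 7 + 58 + 61 + 13 = 205
e = 205 / (205 + 33) = 205 / 238 = 0.8613
Estimated eligible among unknowns: 0.8613 × 97 = 83.55
Denominator: 205 + 83.55 = 288.55
RR4 = 73 / 288.55 = 0.2530
Difference = 25.30 − 24.17 = 1.13 percentage points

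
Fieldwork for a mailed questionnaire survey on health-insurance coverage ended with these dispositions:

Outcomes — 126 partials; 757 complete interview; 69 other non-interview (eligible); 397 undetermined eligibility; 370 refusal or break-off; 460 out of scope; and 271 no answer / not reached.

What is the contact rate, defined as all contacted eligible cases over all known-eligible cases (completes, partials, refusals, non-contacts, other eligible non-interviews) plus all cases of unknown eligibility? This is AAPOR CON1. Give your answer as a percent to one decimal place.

Numerator = 757 + 126 + 370 + 69 = 1322
Base = 757 + 126 + 370 + 271 + 69 + 397 = 1990
CON1 = 1322 / 1990 = 0.6643

66.4%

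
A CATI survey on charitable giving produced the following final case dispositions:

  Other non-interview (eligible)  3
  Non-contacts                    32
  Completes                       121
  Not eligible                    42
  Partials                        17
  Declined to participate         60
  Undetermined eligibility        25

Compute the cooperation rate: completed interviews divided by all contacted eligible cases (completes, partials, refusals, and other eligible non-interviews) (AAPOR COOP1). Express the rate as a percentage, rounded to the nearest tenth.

Numerator = 121
Denominator = 121 + 17 + 60 + 3 = 201
COOP1 = 121 / 201 = 0.6020

60.2%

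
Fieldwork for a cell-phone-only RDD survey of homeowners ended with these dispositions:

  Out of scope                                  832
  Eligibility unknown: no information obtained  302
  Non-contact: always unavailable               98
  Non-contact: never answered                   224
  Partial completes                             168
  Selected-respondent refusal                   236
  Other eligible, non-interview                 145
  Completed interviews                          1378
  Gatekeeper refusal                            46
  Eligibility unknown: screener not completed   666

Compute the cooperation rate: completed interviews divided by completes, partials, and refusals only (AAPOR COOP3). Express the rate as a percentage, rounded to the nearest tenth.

Refusal or break-off = 46 + 236 = 282
Never reached = 224 + 98 = 322
Eligibility not determined = 666 + 302 = 968
Top = 1378
Denominator = 1378 + 168 + 282 = 1828
COOP3 = 1378 / 1828 = 0.7538

75.4%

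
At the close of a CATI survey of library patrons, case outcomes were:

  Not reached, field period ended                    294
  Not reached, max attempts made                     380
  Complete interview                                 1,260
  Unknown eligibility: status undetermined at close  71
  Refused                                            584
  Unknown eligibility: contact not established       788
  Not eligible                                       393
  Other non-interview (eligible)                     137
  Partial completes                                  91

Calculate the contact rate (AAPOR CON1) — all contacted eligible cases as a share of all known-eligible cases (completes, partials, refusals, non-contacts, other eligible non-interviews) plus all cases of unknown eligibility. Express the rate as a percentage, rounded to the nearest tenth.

Never reached = 294 + 380 = 674
Unknown if eligible = 788 + 71 = 859
Num: 1260 + 91 + 584 + 137 = 2072
Base: 1260 + 91 + 584 + 674 + 137 + 859 = 3605
CON1 = 2072 / 3605 = 0.5748

57.5%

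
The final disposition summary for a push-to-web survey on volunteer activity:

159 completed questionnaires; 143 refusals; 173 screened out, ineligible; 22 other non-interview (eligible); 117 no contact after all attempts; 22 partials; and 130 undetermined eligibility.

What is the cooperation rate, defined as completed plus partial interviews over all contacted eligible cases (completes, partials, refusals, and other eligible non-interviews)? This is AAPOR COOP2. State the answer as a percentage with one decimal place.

52.3%

Top: 159 + 22 = 181
Denom: 159 + 22 + 143 + 22 = 346
COOP2 = 181 / 346 = 0.5231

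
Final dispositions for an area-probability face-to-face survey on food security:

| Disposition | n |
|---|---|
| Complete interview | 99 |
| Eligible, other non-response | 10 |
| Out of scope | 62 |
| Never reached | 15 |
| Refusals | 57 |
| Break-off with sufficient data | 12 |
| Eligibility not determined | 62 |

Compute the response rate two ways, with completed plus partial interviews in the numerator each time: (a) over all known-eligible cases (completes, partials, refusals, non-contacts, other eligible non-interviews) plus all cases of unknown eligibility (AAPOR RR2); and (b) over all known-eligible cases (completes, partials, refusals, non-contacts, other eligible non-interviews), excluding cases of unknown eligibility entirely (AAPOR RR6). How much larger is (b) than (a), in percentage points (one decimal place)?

14.0

Numerator → 99 + 12 = 111
Base → 99 + 12 + 57 + 15 + 10 + 62 = 255
RR2 = 111 / 255 = 0.4353
Base → 99 + 12 + 57 + 15 + 10 = 193
RR6 = 111 / 193 = 0.5751
Difference = 57.51 − 43.53 = 13.98 percentage points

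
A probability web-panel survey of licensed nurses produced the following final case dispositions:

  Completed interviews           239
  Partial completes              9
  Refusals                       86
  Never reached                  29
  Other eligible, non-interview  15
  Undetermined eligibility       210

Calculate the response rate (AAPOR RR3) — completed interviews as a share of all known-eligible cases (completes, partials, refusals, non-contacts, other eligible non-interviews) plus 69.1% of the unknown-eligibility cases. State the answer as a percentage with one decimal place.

45.7%

Num = 239
Eligible (known) = 239 + 9 + 86 + 29 + 15 = 378
e × U = 0.6910 × 210 = 145.11
Denom = 378 + 145.11 = 523.11
RR3 = 239 / 523.11 = 0.4569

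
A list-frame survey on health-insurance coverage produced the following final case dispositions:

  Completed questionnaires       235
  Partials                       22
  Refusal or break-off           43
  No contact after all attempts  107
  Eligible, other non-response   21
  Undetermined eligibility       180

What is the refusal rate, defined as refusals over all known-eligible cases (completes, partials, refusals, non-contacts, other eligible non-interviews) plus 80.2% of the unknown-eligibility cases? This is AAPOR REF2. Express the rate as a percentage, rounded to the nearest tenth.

Num = 43
Known eligible = 235 + 22 + 43 + 107 + 21 = 428
e × U = 0.8020 × 180 = 144.36
Base = 428 + 144.36 = 572.36
REF2 = 43 / 572.36 = 0.0751

7.5%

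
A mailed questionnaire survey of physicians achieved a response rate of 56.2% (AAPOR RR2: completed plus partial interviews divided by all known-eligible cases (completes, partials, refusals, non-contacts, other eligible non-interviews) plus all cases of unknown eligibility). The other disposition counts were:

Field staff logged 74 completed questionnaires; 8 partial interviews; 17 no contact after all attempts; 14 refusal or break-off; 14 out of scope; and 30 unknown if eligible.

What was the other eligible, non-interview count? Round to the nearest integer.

Numerator: 74 + 8 = 82
RR2 = 82 / D = 0.562
D = 82 / 0.562 = 145.9
Rest of base = 143
other eligible, non-interview = 145.9 − 143 ≈ 3

3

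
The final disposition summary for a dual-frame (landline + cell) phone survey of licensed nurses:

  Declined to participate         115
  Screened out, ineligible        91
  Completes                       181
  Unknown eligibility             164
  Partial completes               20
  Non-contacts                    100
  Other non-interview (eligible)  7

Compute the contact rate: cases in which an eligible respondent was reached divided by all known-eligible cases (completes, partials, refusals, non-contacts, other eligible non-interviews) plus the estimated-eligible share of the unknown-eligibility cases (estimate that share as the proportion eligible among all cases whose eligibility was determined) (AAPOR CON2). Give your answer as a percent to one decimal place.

Top = 181 + 20 + 115 + 7 = 323
Eligible (known) = 181 + 20 + 115 + 100 + 7 = 423
e = 423 / (423 + 91) = 423 / 514 = 0.8230
Estimated eligible among unknowns = 0.8230 × 164 = 134.97
Denom = 423 + 134.97 = 557.97
CON2 = 323 / 557.97 = 0.5789

57.9%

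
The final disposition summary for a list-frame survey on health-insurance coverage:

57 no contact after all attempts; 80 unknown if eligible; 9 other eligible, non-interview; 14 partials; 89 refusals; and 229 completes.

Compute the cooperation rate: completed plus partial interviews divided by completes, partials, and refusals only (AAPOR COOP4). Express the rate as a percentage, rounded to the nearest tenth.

73.2%

Num: 229 + 14 = 243
Denominator: 229 + 14 + 89 = 332
COOP4 = 243 / 332 = 0.7319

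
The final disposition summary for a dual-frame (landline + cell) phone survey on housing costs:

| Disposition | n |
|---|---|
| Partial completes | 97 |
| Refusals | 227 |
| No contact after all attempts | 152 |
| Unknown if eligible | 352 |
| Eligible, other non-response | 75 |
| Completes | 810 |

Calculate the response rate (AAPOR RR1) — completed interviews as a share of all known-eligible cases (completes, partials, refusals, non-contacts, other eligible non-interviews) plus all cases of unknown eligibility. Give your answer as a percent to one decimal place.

Top = 810
Base = 810 + 97 + 227 + 152 + 75 + 352 = 1713
RR1 = 810 / 1713 = 0.4729

47.3%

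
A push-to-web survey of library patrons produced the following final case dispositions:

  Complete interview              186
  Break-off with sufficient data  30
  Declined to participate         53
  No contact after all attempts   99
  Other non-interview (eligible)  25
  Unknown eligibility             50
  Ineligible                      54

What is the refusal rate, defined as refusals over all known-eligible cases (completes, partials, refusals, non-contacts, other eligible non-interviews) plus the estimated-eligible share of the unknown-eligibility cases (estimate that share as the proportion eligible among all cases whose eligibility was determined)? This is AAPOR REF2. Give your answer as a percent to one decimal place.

Top: 53
Eligible (known): 186 + 30 + 53 + 99 + 25 = 393
e = 393 / (393 + 54) = 393 / 447 = 0.8792
Estimated eligible among unknowns: 0.8792 × 50 = 43.96
Denominator: 393 + 43.96 = 436.96
REF2 = 53 / 436.96 = 0.1213

12.1%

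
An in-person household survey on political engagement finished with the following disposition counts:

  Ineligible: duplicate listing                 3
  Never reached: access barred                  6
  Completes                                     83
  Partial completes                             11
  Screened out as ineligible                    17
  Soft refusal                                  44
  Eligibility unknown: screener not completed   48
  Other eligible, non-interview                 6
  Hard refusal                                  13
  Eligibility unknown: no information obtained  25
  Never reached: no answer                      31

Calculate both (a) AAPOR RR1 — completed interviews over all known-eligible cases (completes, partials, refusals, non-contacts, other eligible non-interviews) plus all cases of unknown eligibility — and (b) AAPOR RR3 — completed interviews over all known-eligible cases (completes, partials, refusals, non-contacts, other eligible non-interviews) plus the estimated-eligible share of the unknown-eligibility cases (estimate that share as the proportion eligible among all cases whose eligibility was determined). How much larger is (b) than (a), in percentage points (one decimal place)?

Refusal or break-off = 13 + 44 = 57
Non-contacts = 31 + 6 = 37
Undetermined eligibility = 48 + 25 = 73
Not eligible = 17 + 3 = 20
Top → 83
Denom → 83 + 11 + 57 + 37 + 6 + 73 = 267
RR1 = 83 / 267 = 0.3109
Determined eligible → 83 + 11 + 57 + 37 + 6 = 194
e = 194 / (194 + 20) = 194 / 214 = 0.9065
Eligible share of unknowns → 0.9065 × 73 = 66.17
Denom → 194 + 66.17 = 260.17
RR3 = 83 / 260.17 = 0.3190
Difference = 31.90 − 31.09 = 0.81 percentage points

0.8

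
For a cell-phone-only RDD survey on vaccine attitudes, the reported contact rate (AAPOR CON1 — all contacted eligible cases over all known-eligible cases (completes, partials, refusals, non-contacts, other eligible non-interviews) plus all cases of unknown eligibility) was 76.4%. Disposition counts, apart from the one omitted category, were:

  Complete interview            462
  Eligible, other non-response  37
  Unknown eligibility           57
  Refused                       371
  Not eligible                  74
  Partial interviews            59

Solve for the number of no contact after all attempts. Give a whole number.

230

Numerator → 462 + 59 + 371 + 37 = 929
CON1 = 929 / D = 0.764
D = 929 / 0.764 = 1216.0
Remaining denominator categories sum to 986
no contact after all attempts = 1216.0 − 986 ≈ 230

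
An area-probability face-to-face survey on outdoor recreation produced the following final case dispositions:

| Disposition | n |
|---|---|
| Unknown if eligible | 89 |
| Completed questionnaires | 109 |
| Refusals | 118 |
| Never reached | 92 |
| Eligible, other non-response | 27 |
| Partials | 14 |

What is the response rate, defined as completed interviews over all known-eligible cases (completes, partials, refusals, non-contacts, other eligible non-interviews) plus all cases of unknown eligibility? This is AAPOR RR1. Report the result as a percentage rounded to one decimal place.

24.3%

Top → 109
Base → 109 + 14 + 118 + 92 + 27 + 89 = 449
RR1 = 109 / 449 = 0.2428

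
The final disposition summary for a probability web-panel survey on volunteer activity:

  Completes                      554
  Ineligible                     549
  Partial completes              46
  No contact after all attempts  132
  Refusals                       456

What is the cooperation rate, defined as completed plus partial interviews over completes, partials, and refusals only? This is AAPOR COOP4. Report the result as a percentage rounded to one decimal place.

56.8%

Num → 554 + 46 = 600
Base → 554 + 46 + 456 = 1056
COOP4 = 600 / 1056 = 0.5682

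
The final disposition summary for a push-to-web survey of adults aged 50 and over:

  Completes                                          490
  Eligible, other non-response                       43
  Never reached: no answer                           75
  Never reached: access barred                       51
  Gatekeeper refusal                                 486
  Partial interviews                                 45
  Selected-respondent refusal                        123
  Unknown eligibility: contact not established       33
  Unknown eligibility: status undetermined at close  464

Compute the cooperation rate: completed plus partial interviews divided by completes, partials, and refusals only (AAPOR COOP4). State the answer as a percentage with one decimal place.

Refused = 486 + 123 = 609
Never reached = 75 + 51 = 126
Undetermined eligibility = 33 + 464 = 497
Top → 490 + 45 = 535
Denom → 490 + 45 + 609 = 1144
COOP4 = 535 / 1144 = 0.4677

46.8%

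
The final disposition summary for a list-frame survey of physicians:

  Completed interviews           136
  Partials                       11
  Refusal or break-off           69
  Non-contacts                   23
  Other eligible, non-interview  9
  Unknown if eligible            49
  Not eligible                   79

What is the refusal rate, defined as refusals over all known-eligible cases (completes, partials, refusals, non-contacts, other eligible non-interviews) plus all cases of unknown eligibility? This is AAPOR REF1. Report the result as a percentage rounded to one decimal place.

Numerator = 69
Denom = 136 + 11 + 69 + 23 + 9 + 49 = 297
REF1 = 69 / 297 = 0.2323

23.2%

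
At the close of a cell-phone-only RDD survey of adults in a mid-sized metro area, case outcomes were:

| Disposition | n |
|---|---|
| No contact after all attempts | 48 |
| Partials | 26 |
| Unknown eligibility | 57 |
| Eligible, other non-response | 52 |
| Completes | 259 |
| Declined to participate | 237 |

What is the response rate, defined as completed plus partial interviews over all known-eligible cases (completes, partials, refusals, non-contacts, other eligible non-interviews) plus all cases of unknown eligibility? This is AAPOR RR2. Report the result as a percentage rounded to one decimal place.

Num → 259 + 26 = 285
Base → 259 + 26 + 237 + 48 + 52 + 57 = 679
RR2 = 285 / 679 = 0.4197

42.0%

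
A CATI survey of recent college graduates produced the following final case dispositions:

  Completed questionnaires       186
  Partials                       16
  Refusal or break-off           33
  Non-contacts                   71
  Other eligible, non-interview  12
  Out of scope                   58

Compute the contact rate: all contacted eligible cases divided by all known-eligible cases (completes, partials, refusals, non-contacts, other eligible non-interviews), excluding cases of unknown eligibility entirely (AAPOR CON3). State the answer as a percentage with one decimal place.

Numerator: 186 + 16 + 33 + 12 = 247
Denom: 186 + 16 + 33 + 71 + 12 = 318
CON3 = 247 / 318 = 0.7767

77.7%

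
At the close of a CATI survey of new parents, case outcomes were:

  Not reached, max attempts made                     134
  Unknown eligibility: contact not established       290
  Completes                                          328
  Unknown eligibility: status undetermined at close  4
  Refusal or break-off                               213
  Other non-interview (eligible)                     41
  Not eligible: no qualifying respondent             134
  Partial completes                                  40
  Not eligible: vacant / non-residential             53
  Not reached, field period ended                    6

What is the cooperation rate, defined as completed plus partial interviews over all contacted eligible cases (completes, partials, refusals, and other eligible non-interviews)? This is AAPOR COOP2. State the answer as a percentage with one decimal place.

59.2%

Non-contacts = 6 + 134 = 140
Undetermined eligibility = 290 + 4 = 294
Screened out, ineligible = 134 + 53 = 187
Top: 328 + 40 = 368
Denominator: 328 + 40 + 213 + 41 = 622
COOP2 = 368 / 622 = 0.5916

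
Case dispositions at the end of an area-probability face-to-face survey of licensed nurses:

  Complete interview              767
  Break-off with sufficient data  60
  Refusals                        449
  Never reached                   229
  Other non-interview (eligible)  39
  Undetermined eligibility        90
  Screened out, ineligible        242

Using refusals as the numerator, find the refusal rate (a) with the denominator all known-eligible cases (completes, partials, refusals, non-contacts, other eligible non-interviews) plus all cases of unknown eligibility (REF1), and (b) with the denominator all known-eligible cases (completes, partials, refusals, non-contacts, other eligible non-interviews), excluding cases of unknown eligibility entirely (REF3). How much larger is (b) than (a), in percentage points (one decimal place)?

Num → 449
Denom → 767 + 60 + 449 + 229 + 39 + 90 = 1634
REF1 = 449 / 1634 = 0.2748
Denom → 767 + 60 + 449 + 229 + 39 = 1544
REF3 = 449 / 1544 = 0.2908
Difference = 29.08 − 27.48 = 1.60 percentage points

1.6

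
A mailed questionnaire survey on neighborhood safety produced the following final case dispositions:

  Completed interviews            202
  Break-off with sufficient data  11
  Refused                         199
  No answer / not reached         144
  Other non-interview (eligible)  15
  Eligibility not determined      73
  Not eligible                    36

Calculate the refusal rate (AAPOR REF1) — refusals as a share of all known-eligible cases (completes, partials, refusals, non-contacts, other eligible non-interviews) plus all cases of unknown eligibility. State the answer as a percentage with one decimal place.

30.9%

Top = 199
Denom = 202 + 11 + 199 + 144 + 15 + 73 = 644
REF1 = 199 / 644 = 0.3090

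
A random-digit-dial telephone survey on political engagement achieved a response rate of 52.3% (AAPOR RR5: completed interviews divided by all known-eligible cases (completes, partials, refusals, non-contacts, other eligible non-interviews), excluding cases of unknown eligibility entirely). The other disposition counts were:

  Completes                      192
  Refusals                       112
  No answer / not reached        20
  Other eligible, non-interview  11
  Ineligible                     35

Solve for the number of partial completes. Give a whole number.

32

RR5 = 192 / D = 0.523
D = 192 / 0.523 = 367.1
Remaining denominator categories sum to 335
partial completes = 367.1 − 335 ≈ 32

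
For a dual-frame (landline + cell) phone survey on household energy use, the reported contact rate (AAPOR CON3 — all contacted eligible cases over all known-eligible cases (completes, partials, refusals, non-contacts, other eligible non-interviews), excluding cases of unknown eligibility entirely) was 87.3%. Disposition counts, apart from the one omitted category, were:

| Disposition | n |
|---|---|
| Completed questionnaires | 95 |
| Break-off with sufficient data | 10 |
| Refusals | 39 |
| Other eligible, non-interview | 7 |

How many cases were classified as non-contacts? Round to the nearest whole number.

22

Numerator: 95 + 10 + 39 + 7 = 151
CON3 = 151 / D = 0.873
D = 151 / 0.873 = 173.0
Remaining denominator categories sum to 151
non-contacts = 173.0 − 151 ≈ 22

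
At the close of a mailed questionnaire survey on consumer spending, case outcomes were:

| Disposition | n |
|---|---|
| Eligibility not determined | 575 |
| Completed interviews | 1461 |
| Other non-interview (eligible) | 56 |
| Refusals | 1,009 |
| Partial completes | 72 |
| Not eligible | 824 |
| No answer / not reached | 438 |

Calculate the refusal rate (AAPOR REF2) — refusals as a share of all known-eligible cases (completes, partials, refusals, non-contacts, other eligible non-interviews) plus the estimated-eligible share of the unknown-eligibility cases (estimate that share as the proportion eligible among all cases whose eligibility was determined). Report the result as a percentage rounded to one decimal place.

Num → 1009
Determined eligible → 1461 + 72 + 1009 + 438 + 56 = 3036
e = 3036 / (3036 + 824) = 3036 / 3860 = 0.7865
e × U → 0.7865 × 575 = 452.24
Base → 3036 + 452.24 = 3488.24
REF2 = 1009 / 3488.24 = 0.2893

28.9%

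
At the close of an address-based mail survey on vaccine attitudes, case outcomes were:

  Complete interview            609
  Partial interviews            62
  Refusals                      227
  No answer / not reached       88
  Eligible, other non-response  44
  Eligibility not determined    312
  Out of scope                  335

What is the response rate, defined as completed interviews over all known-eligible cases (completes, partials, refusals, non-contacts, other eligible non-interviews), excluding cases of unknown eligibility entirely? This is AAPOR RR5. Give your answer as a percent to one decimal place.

Numerator = 609
Denominator = 609 + 62 + 227 + 88 + 44 = 1030
RR5 = 609 / 1030 = 0.5913

59.1%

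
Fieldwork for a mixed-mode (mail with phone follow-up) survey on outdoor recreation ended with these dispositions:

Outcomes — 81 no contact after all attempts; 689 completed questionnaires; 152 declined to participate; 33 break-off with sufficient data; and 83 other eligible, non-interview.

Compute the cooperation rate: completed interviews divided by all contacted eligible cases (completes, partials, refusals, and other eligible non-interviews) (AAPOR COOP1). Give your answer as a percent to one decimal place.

72.0%

Top: 689
Denominator: 689 + 33 + 152 + 83 = 957
COOP1 = 689 / 957 = 0.7200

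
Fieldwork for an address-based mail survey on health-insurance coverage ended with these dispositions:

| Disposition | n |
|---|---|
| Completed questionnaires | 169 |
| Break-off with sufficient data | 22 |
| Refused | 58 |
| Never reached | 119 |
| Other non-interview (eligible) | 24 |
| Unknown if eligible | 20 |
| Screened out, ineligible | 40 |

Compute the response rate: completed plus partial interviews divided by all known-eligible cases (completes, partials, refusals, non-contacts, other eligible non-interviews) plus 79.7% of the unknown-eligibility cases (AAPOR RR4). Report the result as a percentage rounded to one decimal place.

Num: 169 + 22 = 191
Eligible (known): 169 + 22 + 58 + 119 + 24 = 392
Estimated eligible among unknowns: 0.7970 × 20 = 15.94
Denominator: 392 + 15.94 = 407.94
RR4 = 191 / 407.94 = 0.4682

46.8%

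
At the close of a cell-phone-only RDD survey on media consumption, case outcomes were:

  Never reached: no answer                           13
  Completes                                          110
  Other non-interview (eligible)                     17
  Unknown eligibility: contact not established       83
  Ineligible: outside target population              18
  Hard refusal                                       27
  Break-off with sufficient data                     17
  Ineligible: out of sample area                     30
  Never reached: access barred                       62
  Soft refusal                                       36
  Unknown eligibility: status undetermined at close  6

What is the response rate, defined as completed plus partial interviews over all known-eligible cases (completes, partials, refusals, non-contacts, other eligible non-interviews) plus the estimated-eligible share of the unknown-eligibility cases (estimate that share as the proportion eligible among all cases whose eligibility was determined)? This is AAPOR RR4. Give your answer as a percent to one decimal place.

35.5%

Refusal or break-off = 27 + 36 = 63
Never reached = 13 + 62 = 75
Unknown eligibility = 83 + 6 = 89
Screened out, ineligible = 18 + 30 = 48
Numerator = 110 + 17 = 127
Eligible (known) = 110 + 17 + 63 + 75 + 17 = 282
e = 282 / (282 + 48) = 282 / 330 = 0.8545
Eligible share of unknowns = 0.8545 × 89 = 76.05
Base = 282 + 76.05 = 358.05
RR4 = 127 / 358.05 = 0.3547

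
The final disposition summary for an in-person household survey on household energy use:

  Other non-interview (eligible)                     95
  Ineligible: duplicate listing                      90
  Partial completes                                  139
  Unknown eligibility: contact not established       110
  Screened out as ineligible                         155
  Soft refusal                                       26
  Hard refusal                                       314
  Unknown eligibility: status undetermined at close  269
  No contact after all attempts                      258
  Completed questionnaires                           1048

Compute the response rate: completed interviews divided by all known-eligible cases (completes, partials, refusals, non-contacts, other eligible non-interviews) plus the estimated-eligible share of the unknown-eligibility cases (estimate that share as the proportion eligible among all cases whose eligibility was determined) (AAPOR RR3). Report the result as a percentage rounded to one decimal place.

47.3%

Refusal or break-off = 314 + 26 = 340
Eligibility not determined = 110 + 269 = 379
Screened out, ineligible = 155 + 90 = 245
Num: 1048
Determined eligible: 1048 + 139 + 340 + 258 + 95 = 1880
e = 1880 / (1880 + 245) = 1880 / 2125 = 0.8847
Eligible share of unknowns: 0.8847 × 379 = 335.30
Denominator: 1880 + 335.30 = 2215.30
RR3 = 1048 / 2215.30 = 0.4731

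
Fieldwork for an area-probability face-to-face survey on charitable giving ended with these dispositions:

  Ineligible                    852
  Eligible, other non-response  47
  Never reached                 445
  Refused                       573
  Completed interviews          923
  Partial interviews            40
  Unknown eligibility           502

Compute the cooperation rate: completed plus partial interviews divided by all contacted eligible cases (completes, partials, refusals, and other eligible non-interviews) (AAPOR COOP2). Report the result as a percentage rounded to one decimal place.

60.8%

Top → 923 + 40 = 963
Base → 923 + 40 + 573 + 47 = 1583
COOP2 = 963 / 1583 = 0.6083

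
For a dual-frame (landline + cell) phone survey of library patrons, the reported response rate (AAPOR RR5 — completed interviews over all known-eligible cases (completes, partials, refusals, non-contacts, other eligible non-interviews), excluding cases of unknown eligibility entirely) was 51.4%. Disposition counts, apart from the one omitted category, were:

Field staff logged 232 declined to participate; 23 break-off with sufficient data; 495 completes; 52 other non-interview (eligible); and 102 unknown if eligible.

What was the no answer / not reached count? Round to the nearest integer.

RR5 = 495 / D = 0.514
D = 495 / 0.514 = 963.0
Other denominator terms total 802
no answer / not reached = 963.0 − 802 ≈ 161

161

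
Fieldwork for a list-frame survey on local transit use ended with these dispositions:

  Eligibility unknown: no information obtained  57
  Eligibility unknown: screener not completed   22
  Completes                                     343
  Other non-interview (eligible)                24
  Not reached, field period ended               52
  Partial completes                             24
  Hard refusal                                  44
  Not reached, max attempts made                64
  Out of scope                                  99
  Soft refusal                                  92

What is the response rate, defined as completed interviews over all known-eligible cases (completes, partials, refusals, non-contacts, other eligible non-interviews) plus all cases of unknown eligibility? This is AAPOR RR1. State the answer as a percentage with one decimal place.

47.5%

Refusals = 44 + 92 = 136
Never reached = 52 + 64 = 116
Unknown eligibility = 22 + 57 = 79
Top → 343
Denom → 343 + 24 + 136 + 116 + 24 + 79 = 722
RR1 = 343 / 722 = 0.4751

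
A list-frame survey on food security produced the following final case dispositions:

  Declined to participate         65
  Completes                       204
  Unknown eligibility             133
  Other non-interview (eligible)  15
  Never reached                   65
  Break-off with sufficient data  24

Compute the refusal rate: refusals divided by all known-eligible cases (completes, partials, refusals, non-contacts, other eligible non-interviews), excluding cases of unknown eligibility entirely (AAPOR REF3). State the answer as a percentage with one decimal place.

17.4%

Numerator → 65
Base → 204 + 24 + 65 + 65 + 15 = 373
REF3 = 65 / 373 = 0.1743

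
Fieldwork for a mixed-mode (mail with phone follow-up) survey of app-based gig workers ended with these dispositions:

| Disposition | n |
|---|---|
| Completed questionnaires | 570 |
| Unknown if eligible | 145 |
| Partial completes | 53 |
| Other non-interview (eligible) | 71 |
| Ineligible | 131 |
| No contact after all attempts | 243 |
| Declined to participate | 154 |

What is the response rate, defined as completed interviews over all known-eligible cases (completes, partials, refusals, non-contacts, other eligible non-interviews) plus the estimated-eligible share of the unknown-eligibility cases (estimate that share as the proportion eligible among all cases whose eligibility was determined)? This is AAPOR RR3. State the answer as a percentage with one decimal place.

46.7%

Num → 570
Known eligible → 570 + 53 + 154 + 243 + 71 = 1091
e = 1091 / (1091 + 131) = 1091 / 1222 = 0.8928
Estimated eligible among unknowns → 0.8928 × 145 = 129.46
Denominator → 1091 + 129.46 = 1220.46
RR3 = 570 / 1220.46 = 0.4670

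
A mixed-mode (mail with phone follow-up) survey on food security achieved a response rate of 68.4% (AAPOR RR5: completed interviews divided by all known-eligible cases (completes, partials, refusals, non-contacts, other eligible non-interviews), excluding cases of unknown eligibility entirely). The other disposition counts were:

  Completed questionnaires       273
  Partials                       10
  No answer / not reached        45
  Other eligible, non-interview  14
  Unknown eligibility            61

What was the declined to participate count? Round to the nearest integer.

RR5 = 273 / D = 0.684
D = 273 / 0.684 = 399.1
Rest of base = 342
declined to participate = 399.1 − 342 ≈ 57

57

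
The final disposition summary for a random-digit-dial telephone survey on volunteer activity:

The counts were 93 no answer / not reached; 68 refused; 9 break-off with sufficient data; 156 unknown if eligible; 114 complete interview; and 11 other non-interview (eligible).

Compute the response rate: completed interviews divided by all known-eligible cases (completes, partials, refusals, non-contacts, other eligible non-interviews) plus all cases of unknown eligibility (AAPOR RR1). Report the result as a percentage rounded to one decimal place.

Numerator: 114
Base: 114 + 9 + 68 + 93 + 11 + 156 = 451
RR1 = 114 / 451 = 0.2528

25.3%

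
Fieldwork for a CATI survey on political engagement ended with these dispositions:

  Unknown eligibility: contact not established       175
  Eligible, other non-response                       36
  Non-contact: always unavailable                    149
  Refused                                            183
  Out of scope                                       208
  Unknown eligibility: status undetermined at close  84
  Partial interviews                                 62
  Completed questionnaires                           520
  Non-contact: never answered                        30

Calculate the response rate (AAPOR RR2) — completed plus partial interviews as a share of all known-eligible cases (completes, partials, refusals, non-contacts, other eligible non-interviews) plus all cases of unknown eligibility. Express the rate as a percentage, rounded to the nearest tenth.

No answer / not reached = 30 + 149 = 179
Undetermined eligibility = 175 + 84 = 259
Num → 520 + 62 = 582
Base → 520 + 62 + 183 + 179 + 36 + 259 = 1239
RR2 = 582 / 1239 = 0.4697

47.0%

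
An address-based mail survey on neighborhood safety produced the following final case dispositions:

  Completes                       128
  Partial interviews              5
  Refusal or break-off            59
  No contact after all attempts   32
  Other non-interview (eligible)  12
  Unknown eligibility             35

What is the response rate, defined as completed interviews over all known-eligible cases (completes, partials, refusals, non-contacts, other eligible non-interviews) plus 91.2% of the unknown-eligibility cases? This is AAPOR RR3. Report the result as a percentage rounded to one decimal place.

Top: 128
Known eligible: 128 + 5 + 59 + 32 + 12 = 236
Eligible share of unknowns: 0.9120 × 35 = 31.92
Denom: 236 + 31.92 = 267.92
RR3 = 128 / 267.92 = 0.4778

47.8%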